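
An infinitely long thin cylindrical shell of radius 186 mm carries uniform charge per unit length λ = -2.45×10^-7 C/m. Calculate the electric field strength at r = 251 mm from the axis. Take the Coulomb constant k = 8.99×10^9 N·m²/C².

|E| = 1.76e4 N/C

Choose a coaxial cylinder of radius r = 251 mm (arbitrary length L) as the Gaussian surface (r > 186 mm).
The full line charge is enclosed: λ_enc = -2.45×10^-7 C/m.
Since E is radial and uniform over the curved surface, Φ = E·2πrL = Q_enc/ε₀ = λ_enc L/ε₀.
E = 2k|λ_enc|/r = 2(8.99×10^9)(2.45×10^-7)/(0.251) = 1.76e4 N/C.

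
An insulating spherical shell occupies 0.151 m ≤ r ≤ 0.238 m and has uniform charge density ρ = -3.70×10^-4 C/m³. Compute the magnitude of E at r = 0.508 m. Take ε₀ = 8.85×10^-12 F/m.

E = 5.42×10^5 N/C

Symmetry ⇒ E = E(r) r̂. Gaussian sphere of radius r = 0.508 m (r > 0.238 m, enclosing the whole shell).
Q_enc = ρ·(4π/3)(b³ − a³) = (-3.70e-4)·(4π/3)·((0.238)³ − (0.151)³) = -1.556×10^-5 C.
Gauss's law: E·4πr² = Q_enc/ε₀.
E = |Q_enc|/(4πε₀r²) = (1.556×10^-5)/(4π·8.85×10^-12·(0.508)²) = 5.42×10^5 N/C.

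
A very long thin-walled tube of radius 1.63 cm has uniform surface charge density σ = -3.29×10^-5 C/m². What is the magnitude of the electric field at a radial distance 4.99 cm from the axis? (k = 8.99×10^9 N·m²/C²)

E = 1.21e6 N/C

Take a coaxial cylindrical Gaussian surface of radius r = 4.99 cm and length L (r > 1.63 cm).
The whole shell is enclosed: λ_enc = σ·2πR = (-3.29×10^-5)·2π·(0.0163) = -3.369e-6 C/m.
Gauss's law: E·2πrL = λ_enc L/ε₀.
E = 2k|λ_enc|/r = 2(8.99×10^9)(3.369×10^-6)/(0.0499) = 1.21e6 N/C.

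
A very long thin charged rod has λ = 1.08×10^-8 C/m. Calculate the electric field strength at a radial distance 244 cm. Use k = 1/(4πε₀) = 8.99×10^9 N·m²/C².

Take a coaxial cylindrical Gaussian surface of radius r = 244 cm and length L.
Q_enc = λL, so λ_enc = 1.08×10^-8 C/m.
Gauss's law: E·2πrL = λ_enc L/ε₀.
E = 2k|λ_enc|/r = 2(8.99×10^9)(1.08×10^-8)/(2.44) = 79.6 N/C.

|E| ≈ 79.6 N/C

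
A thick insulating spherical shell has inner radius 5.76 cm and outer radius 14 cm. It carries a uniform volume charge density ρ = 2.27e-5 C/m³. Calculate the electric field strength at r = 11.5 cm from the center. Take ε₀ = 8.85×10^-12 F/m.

8.60e4 V/m

By spherical symmetry E is radial; choose a Gaussian sphere of radius r = 11.5 cm (within the shell material, 5.76 cm < r < 14 cm).
Enclosed charge is the volume from a to r: Q_enc = (4π/3)ρ(r³ − a³) = 1.264×10^-7 C.
Applying ∮E·dA = Q_enc/ε₀ with Φ = E(4πr²):
E = |Q_enc|/(4πε₀r²) = (1.264e-7)/(4π·8.85×10^-12·(0.115)²) = 8.60×10^4 N/C.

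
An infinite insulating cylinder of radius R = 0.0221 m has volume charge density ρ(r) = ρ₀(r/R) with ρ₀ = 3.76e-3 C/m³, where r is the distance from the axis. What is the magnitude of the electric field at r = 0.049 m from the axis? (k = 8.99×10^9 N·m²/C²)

E = 1.41×10^6 N/C

By cylindrical symmetry E is radial; use a coaxial Gaussian cylinder of radius 0.049 m and length L (r > R, full charge per length enclosed).
λ_enc = 2π ∫₀^R ρ₀(r'/R)^1 r' dr' = 2πρ₀R²/3 = 3.846e-6 C/m.
Gauss's law: E·2πrL = λ_enc L/ε₀.
E = 2k|λ_enc|/r = 2(8.99×10^9)(3.846×10^-6)/(0.049) = 1.41×10^6 N/C.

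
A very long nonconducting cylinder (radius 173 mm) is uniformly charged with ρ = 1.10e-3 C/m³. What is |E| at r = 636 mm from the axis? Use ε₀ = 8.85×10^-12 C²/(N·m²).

Take a coaxial cylindrical Gaussian surface of radius r = 636 mm and length L (r > 173 mm, full cross-section enclosed).
λ_enc = ρ·πR² = (1.10e-3)π(0.173)² = 1.034×10^-4 C/m.
Applying ∮E·dA = Q_enc/ε₀ with the end caps contributing no flux:
E = |λ_enc|/(2πε₀r) = (1.034e-4)/(2π·8.85×10^-12·0.636) = 2.92×10^6 N/C.

|E| = 2.92×10^6 N/C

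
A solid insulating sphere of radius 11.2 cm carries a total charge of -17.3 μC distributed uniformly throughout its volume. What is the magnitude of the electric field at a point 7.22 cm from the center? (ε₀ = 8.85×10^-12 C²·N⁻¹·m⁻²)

7.99e6 V/m

Symmetry ⇒ E = E(r) r̂. Gaussian sphere of radius r = 7.22 cm (r < R).
For a uniform sphere the enclosed fraction is (r/R)³, so Q_enc = (-17.3 μC)(0.0722/0.112)³ = -4.635×10^-6 C.
Applying ∮E·dA = Q_enc/ε₀ with Φ = E(4πr²):
E = |Q_enc|/(4πε₀r²) = (4.635×10^-6)/(4π·8.85×10^-12·(0.0722)²) = 7.99×10^6 N/C.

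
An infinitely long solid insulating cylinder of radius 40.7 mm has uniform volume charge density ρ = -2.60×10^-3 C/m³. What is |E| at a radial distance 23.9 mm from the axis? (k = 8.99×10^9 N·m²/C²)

Coaxial Gaussian cylinder, radius r = 23.9 mm, length L (r < R).
Charge inside radius r per length L is ρ·πr²·L, so λ_enc = ρπr² = -4.666×10^-6 C/m.
Gauss's law: E·2πrL = λ_enc L/ε₀.
E = 2k|λ_enc|/r = 2(8.99×10^9)(4.666×10^-6)/(0.0239) = 3.51e6 N/C.

3.51×10^6 V/m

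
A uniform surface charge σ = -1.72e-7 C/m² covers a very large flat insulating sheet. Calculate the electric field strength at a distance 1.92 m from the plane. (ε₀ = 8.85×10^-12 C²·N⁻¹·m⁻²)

E ≈ 9.72×10^3 V/m

By planar symmetry E is perpendicular to the sheet and uniform; use a Gaussian pillbox with flat faces of area A on each side of the sheet.
Flux Φ = 2EA and Q_enc = σA, so 2EA = σA/ε₀ ⇒ E = |σ|/(2ε₀), independent of distance.
E = |σ|/(2ε₀) = (1.72e-7)/(2·8.85×10^-12) = 9.72×10^3 N/C.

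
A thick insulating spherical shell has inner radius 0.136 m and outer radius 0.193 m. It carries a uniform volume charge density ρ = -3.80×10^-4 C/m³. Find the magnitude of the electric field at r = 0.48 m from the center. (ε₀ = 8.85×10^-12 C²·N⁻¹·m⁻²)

2.90×10^5 N/C

Symmetry ⇒ E = E(r) r̂. Gaussian sphere of radius r = 0.48 m (r > 0.193 m, enclosing the whole shell).
Q_enc = ρ·(4π/3)(b³ − a³) = (-3.80e-4)·(4π/3)·((0.193)³ − (0.136)³) = -7.439e-6 C.
Applying ∮E·dA = Q_enc/ε₀ with Φ = E(4πr²):
E = |Q_enc|/(4πε₀r²) = (7.439×10^-6)/(4π·8.85×10^-12·(0.48)²) = 2.90×10^5 N/C.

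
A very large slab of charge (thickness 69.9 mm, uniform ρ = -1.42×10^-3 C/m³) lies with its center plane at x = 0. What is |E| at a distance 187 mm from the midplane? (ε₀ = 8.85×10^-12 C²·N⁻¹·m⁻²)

The point |x| = 187 mm lies outside the slab (half-thickness 0.03495 m). A symmetric pillbox spanning the full slab encloses Q_enc = ρ·d·A.
Flux = 2EA ⇒ E = |ρ|d/(2ε₀), independent of distance outside.
E = (1.42×10^-3)(0.0699)/(2·8.85×10^-12) = 5.61e6 N/C.

5.61×10^6 N/C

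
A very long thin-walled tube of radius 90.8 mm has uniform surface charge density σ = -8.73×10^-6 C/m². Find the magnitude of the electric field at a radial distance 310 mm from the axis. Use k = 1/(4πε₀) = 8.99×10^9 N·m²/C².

|E| ≈ 2.89×10^5 N/C

By cylindrical symmetry E is radial; use a coaxial Gaussian cylinder of radius 310 mm and length L (r > 90.8 mm).
The whole shell is enclosed: λ_enc = σ·2πR = (-8.73×10^-6)·2π·(0.0908) = -4.981e-6 C/m.
By Gauss's law (flux through the curved wall only), E·2πrL = λ_enc L/ε₀.
E = 2k|λ_enc|/r = 2(8.99×10^9)(4.981×10^-6)/(0.31) = 2.89×10^5 N/C.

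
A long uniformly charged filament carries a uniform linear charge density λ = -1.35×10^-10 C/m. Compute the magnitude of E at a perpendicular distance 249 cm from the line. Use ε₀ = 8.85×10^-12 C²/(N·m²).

Choose a coaxial cylinder of radius r = 249 cm (arbitrary length L) as the Gaussian surface.
Q_enc = λL, so λ_enc = -1.35×10^-10 C/m.
By Gauss's law (flux through the curved wall only), E·2πrL = λ_enc L/ε₀.
E = |λ_enc|/(2πε₀r) = (1.35×10^-10)/(2π·8.85×10^-12·2.49) = 0.975 N/C.

0.975 N/C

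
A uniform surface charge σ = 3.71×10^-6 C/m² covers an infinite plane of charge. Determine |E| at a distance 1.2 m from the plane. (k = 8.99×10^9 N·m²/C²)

Choose a cylindrical pillbox piercing the sheet, end faces (area A) parallel to it.
Only the two end caps contribute flux: Φ = 2EA. With Q_enc = σA, Gauss's law gives E = |σ|/(2ε₀).
E = 2πk|σ| = 2π(8.99×10^9)(3.71×10^-6) = 2.10×10^5 N/C.

2.10×10^5 V/m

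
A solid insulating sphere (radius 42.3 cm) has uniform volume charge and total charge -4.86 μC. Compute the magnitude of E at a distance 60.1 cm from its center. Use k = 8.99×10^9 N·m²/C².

E = 1.21×10^5 N/C

Symmetry ⇒ E = E(r) r̂. Gaussian sphere of radius r = 60.1 cm (r > R, so the entire charge is enclosed).
Q_enc = -4.86 μC = -4.86×10^-6 C.
By Gauss's law, ∮E·dA = E·4πr² = Q_enc/ε₀.
E = k|Q_enc|/r² = (8.99×10^9)(4.86×10^-6)/(0.601)² = 1.21×10^5 N/C.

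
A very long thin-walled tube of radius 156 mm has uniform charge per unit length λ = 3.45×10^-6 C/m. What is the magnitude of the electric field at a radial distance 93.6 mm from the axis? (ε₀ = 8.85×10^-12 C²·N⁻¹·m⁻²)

Take a coaxial cylindrical Gaussian surface of radius r = 93.6 mm and length L (r < 156 mm, inside the shell).
No charge is enclosed, so Gauss's law gives E·2πrL = 0 ⇒ E = 0.

E = 0 (no enclosed charge)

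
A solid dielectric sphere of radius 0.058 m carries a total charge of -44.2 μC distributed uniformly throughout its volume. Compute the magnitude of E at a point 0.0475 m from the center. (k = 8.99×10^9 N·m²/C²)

|E| ≈ 9.67e7 V/m

By spherical symmetry E is radial; choose a Gaussian sphere of radius r = 0.0475 m (r < R).
Only the charge within r is enclosed: Q_enc = Q·(r/R)³ = (-44.2 μC)·(0.0475 m/0.058 m)³ = -2.428×10^-5 C.
Applying ∮E·dA = Q_enc/ε₀ with Φ = E(4πr²):
E = k|Q_enc|/r² = (8.99×10^9)(2.428×10^-5)/(0.0475)² = 9.67×10^7 N/C.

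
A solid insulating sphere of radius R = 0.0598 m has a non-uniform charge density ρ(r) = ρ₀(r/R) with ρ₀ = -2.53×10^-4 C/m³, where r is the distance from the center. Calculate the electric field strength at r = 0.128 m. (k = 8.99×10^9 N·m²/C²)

9.33×10^4 N/C

Symmetry ⇒ E = E(r) r̂. Gaussian sphere of radius r = 0.128 m (r > R, all charge enclosed).
Q_enc = 4π ∫₀^R ρ₀(r'/R)^1 r'² dr' = 4πρ₀R³/4 = -1.70e-7 C.
Since E is radial and uniform over the Gaussian sphere, Φ = E·4πr² = Q_enc/ε₀.
E = k|Q_enc|/r² = (8.99×10^9)(1.70e-7)/(0.128)² = 9.33×10^4 N/C.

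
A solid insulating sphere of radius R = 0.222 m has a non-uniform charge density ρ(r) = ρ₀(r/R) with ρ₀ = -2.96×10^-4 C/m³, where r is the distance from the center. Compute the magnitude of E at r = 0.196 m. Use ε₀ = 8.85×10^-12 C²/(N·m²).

E ≈ 1.45e6 N/C

By spherical symmetry E is radial; choose a Gaussian sphere of radius r = 0.196 m (r < R).
Q_enc = ∫₀^r ρ(r')·4πr'² dr' = (4πρ₀/R) ∫₀^r r'^3 dr' = 4πρ₀ r^4/(4·R) = -6.182e-6 C.
Since E is radial and uniform over the Gaussian sphere, Φ = E·4πr² = Q_enc/ε₀.
E = |Q_enc|/(4πε₀r²) = (6.182×10^-6)/(4π·8.85×10^-12·(0.196)²) = 1.45×10^6 N/C.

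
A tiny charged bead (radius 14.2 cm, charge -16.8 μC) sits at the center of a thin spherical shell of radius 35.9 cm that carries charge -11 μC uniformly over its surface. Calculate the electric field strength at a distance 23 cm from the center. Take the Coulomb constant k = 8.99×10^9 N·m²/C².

2.86×10^6 N/C

By spherical symmetry E is radial; choose a Gaussian sphere of radius r = 23 cm (between the bodies, 14.2 cm < r < 35.9 cm).
Only the inner charge is enclosed; the outer shell contributes nothing inside itself. Q_enc = -16.8 μC = -1.68×10^-5 C.
Gauss's law: E·4πr² = Q_enc/ε₀.
E = k|Q_enc|/r² = (8.99×10^9)(1.68×10^-5)/(0.23)² = 2.86×10^6 N/C.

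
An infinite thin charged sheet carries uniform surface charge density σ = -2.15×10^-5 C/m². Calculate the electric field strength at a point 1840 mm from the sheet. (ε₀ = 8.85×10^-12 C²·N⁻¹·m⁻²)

E = 1.21e6 N/C

The symmetry is planar: E is normal to the sheet and the same magnitude on both sides. Take a pillbox straddling the sheet with end-cap area A.
Flux Φ = 2EA and Q_enc = σA, so 2EA = σA/ε₀ ⇒ E = |σ|/(2ε₀), independent of distance.
E = |σ|/(2ε₀) = (2.15e-5)/(2·8.85×10^-12) = 1.21×10^6 N/C.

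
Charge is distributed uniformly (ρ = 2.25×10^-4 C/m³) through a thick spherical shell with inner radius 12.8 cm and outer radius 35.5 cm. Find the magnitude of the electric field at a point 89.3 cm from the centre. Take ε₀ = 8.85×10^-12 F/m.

E = 4.53×10^5 N/C

Use a concentric Gaussian sphere at r = 89.3 cm (r > 35.5 cm, enclosing the whole shell).
Q_enc = ρ·(4π/3)(b³ − a³) = (2.25×10^-4)·(4π/3)·((0.355)³ − (0.128)³) = 4.019×10^-5 C.
Since E is radial and uniform over the Gaussian sphere, Φ = E·4πr² = Q_enc/ε₀.
E = |Q_enc|/(4πε₀r²) = (4.019×10^-5)/(4π·8.85×10^-12·(0.893)²) = 4.53×10^5 N/C.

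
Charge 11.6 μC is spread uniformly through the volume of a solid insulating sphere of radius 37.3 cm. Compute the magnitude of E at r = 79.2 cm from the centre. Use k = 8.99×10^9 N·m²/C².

|E| ≈ 1.66×10^5 N/C

Take a concentric spherical Gaussian surface of radius r = 79.2 cm (r > R, so the entire charge is enclosed).
Q_enc = 11.6 μC = 1.16e-5 C.
Since E is radial and uniform over the Gaussian sphere, Φ = E·4πr² = Q_enc/ε₀.
E = k|Q_enc|/r² = (8.99×10^9)(1.16×10^-5)/(0.792)² = 1.66e5 N/C.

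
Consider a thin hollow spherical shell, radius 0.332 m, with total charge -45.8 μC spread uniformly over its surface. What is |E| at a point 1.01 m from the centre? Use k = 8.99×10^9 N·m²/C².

E = 4.04×10^5 V/m

Use a concentric Gaussian sphere at r = 1.01 m (r > 0.332 m).
The entire shell is enclosed: Q_enc = -4.58e-5 C.
Gauss's law: E·4πr² = Q_enc/ε₀.
E = k|Q_enc|/r² = (8.99×10^9)(4.58×10^-5)/(1.01)² = 4.04×10^5 N/C.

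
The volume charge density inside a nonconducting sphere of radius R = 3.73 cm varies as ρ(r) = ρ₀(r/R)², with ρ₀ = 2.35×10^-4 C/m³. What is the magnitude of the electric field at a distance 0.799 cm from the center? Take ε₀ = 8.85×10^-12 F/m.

By spherical symmetry E is radial; choose a Gaussian sphere of radius r = 0.799 cm (r < R).
Q_enc = ∫₀^r ρ(r')·4πr'² dr' = (4πρ₀/R²) ∫₀^r r'^4 dr' = 4πρ₀ r^5/(5·R²) = 1.382×10^-11 C.
Gauss's law: E·4πr² = Q_enc/ε₀.
E = |Q_enc|/(4πε₀r²) = (1.382×10^-11)/(4π·8.85×10^-12·(0.00799)²) = 1.95×10^3 N/C.

|E| = 1.95×10^3 N/C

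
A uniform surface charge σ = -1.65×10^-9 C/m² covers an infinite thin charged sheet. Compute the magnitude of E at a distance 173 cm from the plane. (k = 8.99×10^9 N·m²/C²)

The symmetry is planar: E is normal to the sheet and the same magnitude on both sides. Take a pillbox straddling the sheet with end-cap area A.
Only the two end caps contribute flux: Φ = 2EA. With Q_enc = σA, Gauss's law gives E = |σ|/(2ε₀).
E = 2πk|σ| = 2π(8.99×10^9)(1.65×10^-9) = 93.2 N/C.

E = 93.2 N/C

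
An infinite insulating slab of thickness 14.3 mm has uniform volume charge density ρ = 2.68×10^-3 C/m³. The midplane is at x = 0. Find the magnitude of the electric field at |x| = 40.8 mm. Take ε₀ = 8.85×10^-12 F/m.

|E| = 2.17e6 V/m

The point |x| = 40.8 mm lies outside the slab (half-thickness 0.00715 m). A symmetric pillbox spanning the full slab encloses Q_enc = ρ·d·A.
Flux = 2EA ⇒ E = |ρ|d/(2ε₀), independent of distance outside.
E = (2.68×10^-3)(0.0143)/(2·8.85×10^-12) = 2.17e6 N/C.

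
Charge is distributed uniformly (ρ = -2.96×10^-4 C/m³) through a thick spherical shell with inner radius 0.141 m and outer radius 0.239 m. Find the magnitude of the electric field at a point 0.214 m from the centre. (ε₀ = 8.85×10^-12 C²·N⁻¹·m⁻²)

Take a concentric spherical Gaussian surface of radius r = 0.214 m (within the shell material, 0.141 m < r < 0.239 m).
Enclosed charge is the volume from a to r: Q_enc = (4π/3)ρ(r³ − a³) = -8.676×10^-6 C.
By Gauss's law, ∮E·dA = E·4πr² = Q_enc/ε₀.
E = |Q_enc|/(4πε₀r²) = (8.676×10^-6)/(4π·8.85×10^-12·(0.214)²) = 1.70e6 N/C.

E ≈ 1.70×10^6 V/m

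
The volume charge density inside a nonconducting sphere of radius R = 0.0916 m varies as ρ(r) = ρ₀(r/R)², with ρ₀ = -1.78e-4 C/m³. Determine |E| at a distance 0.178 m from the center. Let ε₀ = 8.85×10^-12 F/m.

Take a concentric spherical Gaussian surface of radius r = 0.178 m (r > R, all charge enclosed).
Q_enc = 4π ∫₀^R ρ₀(r'/R)^2 r'² dr' = 4πρ₀R³/5 = -3.438e-7 C.
By Gauss's law, ∮E·dA = E·4πr² = Q_enc/ε₀.
E = |Q_enc|/(4πε₀r²) = (3.438e-7)/(4π·8.85×10^-12·(0.178)²) = 9.76×10^4 N/C.

9.76×10^4 V/m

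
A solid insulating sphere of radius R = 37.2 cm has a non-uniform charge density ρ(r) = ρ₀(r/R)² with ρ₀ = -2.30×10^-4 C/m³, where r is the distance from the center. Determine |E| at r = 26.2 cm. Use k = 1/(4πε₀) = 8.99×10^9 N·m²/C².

Take a concentric spherical Gaussian surface of radius r = 26.2 cm (r < R).
Integrate the density: Q_enc = 4π ∫₀^r ρ₀(r'/R)^2 r'² dr' = 4πρ₀ r^5/(5·R²) = -5.157×10^-6 C.
Applying ∮E·dA = Q_enc/ε₀ with Φ = E(4πr²):
E = k|Q_enc|/r² = (8.99×10^9)(5.157×10^-6)/(0.262)² = 6.75×10^5 N/C.

E = 6.75×10^5 V/m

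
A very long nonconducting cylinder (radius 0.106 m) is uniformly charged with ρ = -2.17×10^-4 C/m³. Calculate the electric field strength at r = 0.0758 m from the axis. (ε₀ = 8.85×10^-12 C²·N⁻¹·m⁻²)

Coaxial Gaussian cylinder, radius r = 0.0758 m, length L (r < R).
Enclosed charge per unit length: λ_enc = ρ·πr² = (-2.17×10^-4)π(0.0758)² = -3.917e-6 C/m.
Since E is radial and uniform over the curved surface, Φ = E·2πrL = Q_enc/ε₀ = λ_enc L/ε₀.
E = |λ_enc|/(2πε₀r) = (3.917×10^-6)/(2π·8.85×10^-12·0.0758) = 9.29×10^5 N/C.

E ≈ 9.29×10^5 N/C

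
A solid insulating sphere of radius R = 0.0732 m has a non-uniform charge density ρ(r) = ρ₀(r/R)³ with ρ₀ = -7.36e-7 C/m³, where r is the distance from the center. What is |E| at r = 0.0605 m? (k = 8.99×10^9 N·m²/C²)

473 V/m

By spherical symmetry E is radial; choose a Gaussian sphere of radius r = 0.0605 m (r < R).
Q_enc = ∫₀^r ρ(r')·4πr'² dr' = (4πρ₀/R³) ∫₀^r r'^5 dr' = 4πρ₀ r^6/(6·R³) = -1.927e-10 C.
Since E is radial and uniform over the Gaussian sphere, Φ = E·4πr² = Q_enc/ε₀.
E = k|Q_enc|/r² = (8.99×10^9)(1.927×10^-10)/(0.0605)² = 473 N/C.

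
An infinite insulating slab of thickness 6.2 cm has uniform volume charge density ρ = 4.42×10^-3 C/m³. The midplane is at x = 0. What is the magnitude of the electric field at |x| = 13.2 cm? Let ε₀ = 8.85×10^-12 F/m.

The point |x| = 13.2 cm lies outside the slab (half-thickness 0.031 m). A symmetric pillbox spanning the full slab encloses Q_enc = ρ·d·A.
Flux = 2EA ⇒ E = |ρ|d/(2ε₀), independent of distance outside.
E = (4.42e-3)(0.062)/(2·8.85×10^-12) = 1.55e7 N/C.

1.55e7 N/C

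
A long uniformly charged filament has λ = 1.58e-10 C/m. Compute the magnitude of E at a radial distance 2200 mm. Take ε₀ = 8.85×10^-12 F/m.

Choose a coaxial cylinder of radius r = 2200 mm (arbitrary length L) as the Gaussian surface.
Q_enc = λL, so λ_enc = 1.58×10^-10 C/m.
Applying ∮E·dA = Q_enc/ε₀ with the end caps contributing no flux:
E = |λ_enc|/(2πε₀r) = (1.58×10^-10)/(2π·8.85×10^-12·2.2) = 1.29 N/C.

|E| = 1.29 V/m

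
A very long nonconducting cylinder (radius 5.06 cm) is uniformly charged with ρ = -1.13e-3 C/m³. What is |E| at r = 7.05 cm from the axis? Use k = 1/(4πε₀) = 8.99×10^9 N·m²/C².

Choose a coaxial cylinder of radius r = 7.05 cm (arbitrary length L) as the Gaussian surface (r > 5.06 cm, full cross-section enclosed).
λ_enc = ρ·πR² = (-1.13×10^-3)π(0.0506)² = -9.089×10^-6 C/m.
By Gauss's law (flux through the curved wall only), E·2πrL = λ_enc L/ε₀.
E = 2k|λ_enc|/r = 2(8.99×10^9)(9.089e-6)/(0.0705) = 2.32×10^6 N/C.

E = 2.32e6 N/C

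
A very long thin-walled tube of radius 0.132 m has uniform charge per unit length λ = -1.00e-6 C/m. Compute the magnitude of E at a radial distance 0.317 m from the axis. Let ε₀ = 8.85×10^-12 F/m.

Choose a coaxial cylinder of radius r = 0.317 m (arbitrary length L) as the Gaussian surface (r > 0.132 m).
The full line charge is enclosed: λ_enc = -1.00e-6 C/m.
Since E is radial and uniform over the curved surface, Φ = E·2πrL = Q_enc/ε₀ = λ_enc L/ε₀.
E = |λ_enc|/(2πε₀r) = (1.00×10^-6)/(2π·8.85×10^-12·0.317) = 5.67×10^4 N/C.

E = 5.67×10^4 V/m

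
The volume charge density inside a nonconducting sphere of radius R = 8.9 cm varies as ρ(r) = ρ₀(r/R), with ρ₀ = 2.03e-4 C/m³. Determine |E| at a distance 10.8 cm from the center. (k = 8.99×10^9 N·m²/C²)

Use a concentric Gaussian sphere at r = 10.8 cm (r > R, all charge enclosed).
Q_enc = 4π ∫₀^R ρ₀(r'/R)^1 r'² dr' = 4πρ₀R³/4 = 4.496×10^-7 C.
Since E is radial and uniform over the Gaussian sphere, Φ = E·4πr² = Q_enc/ε₀.
E = k|Q_enc|/r² = (8.99×10^9)(4.496×10^-7)/(0.108)² = 3.47×10^5 N/C.

3.47×10^5 V/m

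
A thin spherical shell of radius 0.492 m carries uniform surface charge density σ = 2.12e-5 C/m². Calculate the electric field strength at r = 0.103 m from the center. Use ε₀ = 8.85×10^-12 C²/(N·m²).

Take a concentric spherical Gaussian surface of radius r = 0.103 m (inside the shell, r < 0.492 m).
No charge lies within this surface, so Q_enc = 0 and Gauss's law gives E·4πr² = 0 ⇒ E = 0.

E = 0 (no enclosed charge)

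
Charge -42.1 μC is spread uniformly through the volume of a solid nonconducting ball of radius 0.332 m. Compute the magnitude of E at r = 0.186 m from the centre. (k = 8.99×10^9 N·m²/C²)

E ≈ 1.92e6 N/C

By spherical symmetry E is radial; choose a Gaussian sphere of radius r = 0.186 m (r < R).
Only the charge within r is enclosed: Q_enc = Q·(r/R)³ = (-42.1 μC)·(0.186 m/0.332 m)³ = -7.403×10^-6 C.
Applying ∮E·dA = Q_enc/ε₀ with Φ = E(4πr²):
E = k|Q_enc|/r² = (8.99×10^9)(7.403e-6)/(0.186)² = 1.92×10^6 N/C.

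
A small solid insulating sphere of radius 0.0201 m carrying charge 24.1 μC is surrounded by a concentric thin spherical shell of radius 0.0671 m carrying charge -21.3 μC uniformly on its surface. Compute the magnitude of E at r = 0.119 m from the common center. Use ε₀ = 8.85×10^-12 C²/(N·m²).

|E| ≈ 1.78×10^6 N/C

Symmetry ⇒ E = E(r) r̂. Gaussian sphere of radius r = 0.119 m (r > 0.0671 m, enclosing both).
Q_enc = (24.1 μC) + (-21.3 μC) = 2.80×10^-6 C.
By Gauss's law, ∮E·dA = E·4πr² = Q_enc/ε₀.
E = |Q_enc|/(4πε₀r²) = (2.80×10^-6)/(4π·8.85×10^-12·(0.119)²) = 1.78×10^6 N/C.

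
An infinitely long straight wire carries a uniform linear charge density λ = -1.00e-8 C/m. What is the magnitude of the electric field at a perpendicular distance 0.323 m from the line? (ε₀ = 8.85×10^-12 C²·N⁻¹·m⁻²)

Coaxial Gaussian cylinder, radius r = 0.323 m, length L.
Q_enc = λL, so λ_enc = -1.00×10^-8 C/m.
Gauss's law: E·2πrL = λ_enc L/ε₀.
E = |λ_enc|/(2πε₀r) = (1.00×10^-8)/(2π·8.85×10^-12·0.323) = 557 N/C.

|E| ≈ 557 N/C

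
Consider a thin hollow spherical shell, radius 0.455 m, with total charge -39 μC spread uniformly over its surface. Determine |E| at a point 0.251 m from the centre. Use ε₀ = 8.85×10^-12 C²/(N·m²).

E = 0

Symmetry ⇒ E = E(r) r̂. Gaussian sphere of radius r = 0.251 m (inside the shell, r < 0.455 m).
No charge lies within this surface, so Q_enc = 0 and Gauss's law gives E·4πr² = 0 ⇒ E = 0.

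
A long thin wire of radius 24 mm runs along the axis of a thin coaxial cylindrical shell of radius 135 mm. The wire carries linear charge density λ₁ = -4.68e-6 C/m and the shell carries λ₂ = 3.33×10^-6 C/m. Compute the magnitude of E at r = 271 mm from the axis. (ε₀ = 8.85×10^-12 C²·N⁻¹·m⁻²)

Take a coaxial cylindrical Gaussian surface of radius r = 271 mm and length L (r > 135 mm, enclosing both).
λ_enc = λ₁ + λ₂ = (-4.68e-6) + (3.33e-6) = -1.35×10^-6 C/m.
Applying ∮E·dA = Q_enc/ε₀ with the end caps contributing no flux:
E = |λ_enc|/(2πε₀r) = (1.35×10^-6)/(2π·8.85×10^-12·0.271) = 8.96×10^4 N/C.

E = 8.96×10^4 N/C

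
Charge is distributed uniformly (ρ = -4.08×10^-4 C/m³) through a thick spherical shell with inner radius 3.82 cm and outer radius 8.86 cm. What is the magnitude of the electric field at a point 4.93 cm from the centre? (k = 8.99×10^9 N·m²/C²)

Symmetry ⇒ E = E(r) r̂. Gaussian sphere of radius r = 4.93 cm (within the shell material, 3.82 cm < r < 8.86 cm).
Enclosed charge is the volume from a to r: Q_enc = (4π/3)ρ(r³ − a³) = -1.095×10^-7 C.
Gauss's law: E·4πr² = Q_enc/ε₀.
E = k|Q_enc|/r² = (8.99×10^9)(1.095×10^-7)/(0.0493)² = 4.05×10^5 N/C.

4.05×10^5 N/C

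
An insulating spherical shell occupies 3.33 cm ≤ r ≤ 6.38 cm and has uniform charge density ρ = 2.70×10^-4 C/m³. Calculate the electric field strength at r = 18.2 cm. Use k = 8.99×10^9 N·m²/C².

Symmetry ⇒ E = E(r) r̂. Gaussian sphere of radius r = 18.2 cm (r > 6.38 cm, enclosing the whole shell).
Q_enc = ρ·(4π/3)(b³ − a³) = (2.70×10^-4)·(4π/3)·((0.0638)³ − (0.0333)³) = 2.519e-7 C.
By Gauss's law, ∮E·dA = E·4πr² = Q_enc/ε₀.
E = k|Q_enc|/r² = (8.99×10^9)(2.519×10^-7)/(0.182)² = 6.84e4 N/C.

E ≈ 6.84×10^4 N/C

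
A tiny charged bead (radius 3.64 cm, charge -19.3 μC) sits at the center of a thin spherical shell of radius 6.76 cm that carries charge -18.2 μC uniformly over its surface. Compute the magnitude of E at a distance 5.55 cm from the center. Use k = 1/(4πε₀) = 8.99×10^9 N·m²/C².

5.63e7 N/C

Symmetry ⇒ E = E(r) r̂. Gaussian sphere of radius r = 5.55 cm (between the bodies, 3.64 cm < r < 6.76 cm).
The shell at 6.76 cm lies outside the Gaussian surface, so Q_enc = -19.3 μC = -1.93×10^-5 C.
Since E is radial and uniform over the Gaussian sphere, Φ = E·4πr² = Q_enc/ε₀.
E = k|Q_enc|/r² = (8.99×10^9)(1.93e-5)/(0.0555)² = 5.63×10^7 N/C.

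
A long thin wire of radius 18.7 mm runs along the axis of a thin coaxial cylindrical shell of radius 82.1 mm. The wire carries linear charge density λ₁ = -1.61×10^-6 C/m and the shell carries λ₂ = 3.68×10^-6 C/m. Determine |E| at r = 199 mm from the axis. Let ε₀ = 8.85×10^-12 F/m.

Choose a coaxial cylinder of radius r = 199 mm (arbitrary length L) as the Gaussian surface (r > 82.1 mm, enclosing both).
λ_enc = λ₁ + λ₂ = (-1.61e-6) + (3.68e-6) = 2.07×10^-6 C/m.
Since E is radial and uniform over the curved surface, Φ = E·2πrL = Q_enc/ε₀ = λ_enc L/ε₀.
E = |λ_enc|/(2πε₀r) = (2.07×10^-6)/(2π·8.85×10^-12·0.199) = 1.87e5 N/C.

E ≈ 1.87×10^5 N/C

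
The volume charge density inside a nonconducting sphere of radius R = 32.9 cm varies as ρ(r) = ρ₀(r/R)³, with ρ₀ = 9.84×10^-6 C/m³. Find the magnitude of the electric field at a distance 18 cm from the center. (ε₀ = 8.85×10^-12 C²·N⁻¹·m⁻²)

Take a concentric spherical Gaussian surface of radius r = 18 cm (r < R).
Q_enc = ∫₀^r ρ(r')·4πr'² dr' = (4πρ₀/R³) ∫₀^r r'^5 dr' = 4πρ₀ r^6/(6·R³) = 1.968e-8 C.
Gauss's law: E·4πr² = Q_enc/ε₀.
E = |Q_enc|/(4πε₀r²) = (1.968×10^-8)/(4π·8.85×10^-12·(0.18)²) = 5.46e3 N/C.

E = 5.46×10^3 N/C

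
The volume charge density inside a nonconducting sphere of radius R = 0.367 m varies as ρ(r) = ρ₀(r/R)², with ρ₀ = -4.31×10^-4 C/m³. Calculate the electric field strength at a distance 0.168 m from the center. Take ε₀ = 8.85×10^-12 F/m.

E ≈ 3.43×10^5 N/C

Use a concentric Gaussian sphere at r = 0.168 m (r < R).
Integrate the density: Q_enc = 4π ∫₀^r ρ₀(r'/R)^2 r'² dr' = 4πρ₀ r^5/(5·R²) = -1.076×10^-6 C.
By Gauss's law, ∮E·dA = E·4πr² = Q_enc/ε₀.
E = |Q_enc|/(4πε₀r²) = (1.076×10^-6)/(4π·8.85×10^-12·(0.168)²) = 3.43×10^5 N/C.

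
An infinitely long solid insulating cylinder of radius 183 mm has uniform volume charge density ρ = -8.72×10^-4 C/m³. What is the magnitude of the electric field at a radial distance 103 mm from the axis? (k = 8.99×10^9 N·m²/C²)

By cylindrical symmetry E is radial; use a coaxial Gaussian cylinder of radius 103 mm and length L (r < R).
Enclosed charge per unit length: λ_enc = ρ·πr² = (-8.72×10^-4)π(0.103)² = -2.906×10^-5 C/m.
Applying ∮E·dA = Q_enc/ε₀ with the end caps contributing no flux:
E = 2k|λ_enc|/r = 2(8.99×10^9)(2.906×10^-5)/(0.103) = 5.07×10^6 N/C.

E = 5.07e6 N/C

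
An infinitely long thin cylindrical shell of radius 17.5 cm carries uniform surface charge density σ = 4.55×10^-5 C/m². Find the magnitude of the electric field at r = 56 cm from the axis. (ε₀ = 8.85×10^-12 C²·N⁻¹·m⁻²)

E = 1.61e6 N/C

Coaxial Gaussian cylinder, radius r = 56 cm, length L (r > 17.5 cm).
The whole shell is enclosed: λ_enc = σ·2πR = (4.55e-5)·2π·(0.175) = 5.003×10^-5 C/m.
Since E is radial and uniform over the curved surface, Φ = E·2πrL = Q_enc/ε₀ = λ_enc L/ε₀.
E = |λ_enc|/(2πε₀r) = (5.003e-5)/(2π·8.85×10^-12·0.56) = 1.61×10^6 N/C.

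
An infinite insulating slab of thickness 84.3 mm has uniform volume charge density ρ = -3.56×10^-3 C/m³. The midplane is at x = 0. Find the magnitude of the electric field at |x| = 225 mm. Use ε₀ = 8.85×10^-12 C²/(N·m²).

The point |x| = 225 mm lies outside the slab (half-thickness 0.04215 m). A symmetric pillbox spanning the full slab encloses Q_enc = ρ·d·A.
Flux = 2EA ⇒ E = |ρ|d/(2ε₀), independent of distance outside.
E = (3.56×10^-3)(0.0843)/(2·8.85×10^-12) = 1.70×10^7 N/C.

1.70e7 N/C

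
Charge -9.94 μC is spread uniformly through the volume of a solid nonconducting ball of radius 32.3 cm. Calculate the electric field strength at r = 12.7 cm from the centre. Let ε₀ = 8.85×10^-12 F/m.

By spherical symmetry E is radial; choose a Gaussian sphere of radius r = 12.7 cm (r < R).
For a uniform sphere the enclosed fraction is (r/R)³, so Q_enc = (-9.94 μC)(0.127/0.323)³ = -6.042e-7 C.
By Gauss's law, ∮E·dA = E·4πr² = Q_enc/ε₀.
E = |Q_enc|/(4πε₀r²) = (6.042×10^-7)/(4π·8.85×10^-12·(0.127)²) = 3.37×10^5 N/C.

E ≈ 3.37e5 N/C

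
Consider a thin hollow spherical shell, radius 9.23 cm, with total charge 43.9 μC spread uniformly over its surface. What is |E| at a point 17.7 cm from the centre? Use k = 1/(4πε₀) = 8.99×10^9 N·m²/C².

|E| = 1.26×10^7 V/m

By spherical symmetry E is radial; choose a Gaussian sphere of radius r = 17.7 cm (r > 9.23 cm).
The entire shell is enclosed: Q_enc = 4.39e-5 C.
Gauss's law: E·4πr² = Q_enc/ε₀.
E = k|Q_enc|/r² = (8.99×10^9)(4.39e-5)/(0.177)² = 1.26×10^7 N/C.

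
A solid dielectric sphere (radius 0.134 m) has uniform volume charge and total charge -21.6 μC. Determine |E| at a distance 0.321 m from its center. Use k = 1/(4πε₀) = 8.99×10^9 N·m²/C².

By spherical symmetry E is radial; choose a Gaussian sphere of radius r = 0.321 m (r > R, so the entire charge is enclosed).
Q_enc = -21.6 μC = -2.16e-5 C.
Gauss's law: E·4πr² = Q_enc/ε₀.
E = k|Q_enc|/r² = (8.99×10^9)(2.16e-5)/(0.321)² = 1.88×10^6 N/C.

1.88×10^6 V/m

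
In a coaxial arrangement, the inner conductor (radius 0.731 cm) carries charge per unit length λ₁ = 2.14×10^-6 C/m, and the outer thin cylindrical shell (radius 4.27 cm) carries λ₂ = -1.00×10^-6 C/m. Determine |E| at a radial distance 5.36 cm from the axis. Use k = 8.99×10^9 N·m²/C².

Choose a coaxial cylinder of radius r = 5.36 cm (arbitrary length L) as the Gaussian surface (r > 4.27 cm, enclosing both).
λ_enc = λ₁ + λ₂ = (2.14×10^-6) + (-1.00e-6) = 1.14e-6 C/m.
Gauss's law: E·2πrL = λ_enc L/ε₀.
E = 2k|λ_enc|/r = 2(8.99×10^9)(1.14×10^-6)/(0.0536) = 3.82×10^5 N/C.

E ≈ 3.82×10^5 N/C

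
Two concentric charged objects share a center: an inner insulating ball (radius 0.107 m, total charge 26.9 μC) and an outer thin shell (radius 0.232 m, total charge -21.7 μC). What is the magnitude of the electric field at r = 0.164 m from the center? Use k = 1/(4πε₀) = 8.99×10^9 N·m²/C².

Use a concentric Gaussian sphere at r = 0.164 m (between the bodies, 0.107 m < r < 0.232 m).
Only the inner charge is enclosed; the outer shell contributes nothing inside itself. Q_enc = 26.9 μC = 2.69×10^-5 C.
Since E is radial and uniform over the Gaussian sphere, Φ = E·4πr² = Q_enc/ε₀.
E = k|Q_enc|/r² = (8.99×10^9)(2.69×10^-5)/(0.164)² = 8.99e6 N/C.

|E| ≈ 8.99e6 N/C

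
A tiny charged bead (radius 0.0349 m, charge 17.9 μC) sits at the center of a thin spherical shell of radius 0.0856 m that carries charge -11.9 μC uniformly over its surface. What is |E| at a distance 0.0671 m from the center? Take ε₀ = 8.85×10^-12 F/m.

By spherical symmetry E is radial; choose a Gaussian sphere of radius r = 0.0671 m (between the bodies, 0.0349 m < r < 0.0856 m).
Only the inner charge is enclosed; the outer shell contributes nothing inside itself. Q_enc = 17.9 μC = 1.79e-5 C.
Applying ∮E·dA = Q_enc/ε₀ with Φ = E(4πr²):
E = |Q_enc|/(4πε₀r²) = (1.79e-5)/(4π·8.85×10^-12·(0.0671)²) = 3.57×10^7 N/C.

3.57×10^7 V/m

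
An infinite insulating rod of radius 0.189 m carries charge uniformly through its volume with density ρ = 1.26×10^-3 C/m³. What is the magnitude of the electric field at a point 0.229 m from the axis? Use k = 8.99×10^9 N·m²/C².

Take a coaxial cylindrical Gaussian surface of radius r = 0.229 m and length L (r > 0.189 m, full cross-section enclosed).
λ_enc = ρ·πR² = (1.26×10^-3)π(0.189)² = 1.414e-4 C/m.
Since E is radial and uniform over the curved surface, Φ = E·2πrL = Q_enc/ε₀ = λ_enc L/ε₀.
E = 2k|λ_enc|/r = 2(8.99×10^9)(1.414e-4)/(0.229) = 1.11e7 N/C.

E ≈ 1.11×10^7 N/C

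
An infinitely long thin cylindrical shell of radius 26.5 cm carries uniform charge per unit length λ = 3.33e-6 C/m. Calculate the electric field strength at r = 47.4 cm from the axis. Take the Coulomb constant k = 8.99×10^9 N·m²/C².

Take a coaxial cylindrical Gaussian surface of radius r = 47.4 cm and length L (r > 26.5 cm).
The full line charge is enclosed: λ_enc = 3.33×10^-6 C/m.
By Gauss's law (flux through the curved wall only), E·2πrL = λ_enc L/ε₀.
E = 2k|λ_enc|/r = 2(8.99×10^9)(3.33×10^-6)/(0.474) = 1.26e5 N/C.

1.26×10^5 N/C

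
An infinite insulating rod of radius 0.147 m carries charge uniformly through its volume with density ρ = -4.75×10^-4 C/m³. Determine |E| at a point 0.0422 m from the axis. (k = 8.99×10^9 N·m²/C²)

E ≈ 1.13e6 N/C

Choose a coaxial cylinder of radius r = 0.0422 m (arbitrary length L) as the Gaussian surface (r < R).
Enclosed charge per unit length: λ_enc = ρ·πr² = (-4.75×10^-4)π(0.0422)² = -2.657×10^-6 C/m.
By Gauss's law (flux through the curved wall only), E·2πrL = λ_enc L/ε₀.
E = 2k|λ_enc|/r = 2(8.99×10^9)(2.657×10^-6)/(0.0422) = 1.13×10^6 N/C.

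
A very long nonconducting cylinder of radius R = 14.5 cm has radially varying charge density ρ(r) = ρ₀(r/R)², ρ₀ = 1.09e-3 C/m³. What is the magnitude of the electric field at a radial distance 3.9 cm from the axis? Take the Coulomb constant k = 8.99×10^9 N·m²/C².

Choose a coaxial cylinder of radius r = 3.9 cm (arbitrary length L) as the Gaussian surface (r < R).
λ_enc = ∫₀^r ρ(r')·2πr' dr' = (2πρ₀/R²)·r^4/4 = 1.884×10^-7 C/m.
Since E is radial and uniform over the curved surface, Φ = E·2πrL = Q_enc/ε₀ = λ_enc L/ε₀.
E = 2k|λ_enc|/r = 2(8.99×10^9)(1.884e-7)/(0.039) = 8.69×10^4 N/C.

|E| = 8.69×10^4 N/C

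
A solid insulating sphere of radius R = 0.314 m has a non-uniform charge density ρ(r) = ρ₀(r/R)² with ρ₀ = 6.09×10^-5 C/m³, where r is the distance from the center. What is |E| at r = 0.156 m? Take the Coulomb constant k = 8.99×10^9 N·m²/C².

By spherical symmetry E is radial; choose a Gaussian sphere of radius r = 0.156 m (r < R).
Integrate the density: Q_enc = 4π ∫₀^r ρ₀(r'/R)^2 r'² dr' = 4πρ₀ r^5/(5·R²) = 1.434×10^-7 C.
Applying ∮E·dA = Q_enc/ε₀ with Φ = E(4πr²):
E = k|Q_enc|/r² = (8.99×10^9)(1.434×10^-7)/(0.156)² = 5.30e4 N/C.

E ≈ 5.30×10^4 N/C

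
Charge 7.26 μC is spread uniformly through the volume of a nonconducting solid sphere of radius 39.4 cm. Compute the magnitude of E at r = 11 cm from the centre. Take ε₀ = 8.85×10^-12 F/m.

By spherical symmetry E is radial; choose a Gaussian sphere of radius r = 11 cm (r < R).
For a uniform sphere the enclosed fraction is (r/R)³, so Q_enc = (7.26 μC)(0.11/0.394)³ = 1.58×10^-7 C.
Gauss's law: E·4πr² = Q_enc/ε₀.
E = |Q_enc|/(4πε₀r²) = (1.58e-7)/(4π·8.85×10^-12·(0.11)²) = 1.17e5 N/C.

E = 1.17×10^5 N/C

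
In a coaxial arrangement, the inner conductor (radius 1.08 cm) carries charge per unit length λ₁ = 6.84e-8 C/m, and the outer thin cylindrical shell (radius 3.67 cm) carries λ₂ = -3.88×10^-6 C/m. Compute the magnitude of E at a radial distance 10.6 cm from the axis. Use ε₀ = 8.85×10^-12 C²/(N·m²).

E = 6.47e5 V/m

By cylindrical symmetry E is radial; use a coaxial Gaussian cylinder of radius 10.6 cm and length L (r > 3.67 cm, enclosing both).
λ_enc = λ₁ + λ₂ = (6.84×10^-8) + (-3.88e-6) = -3.812×10^-6 C/m.
Applying ∮E·dA = Q_enc/ε₀ with the end caps contributing no flux:
E = |λ_enc|/(2πε₀r) = (3.812×10^-6)/(2π·8.85×10^-12·0.106) = 6.47e5 N/C.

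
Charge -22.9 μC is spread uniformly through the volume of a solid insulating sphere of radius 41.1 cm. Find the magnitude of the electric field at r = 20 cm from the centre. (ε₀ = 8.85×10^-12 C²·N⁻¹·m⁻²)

By spherical symmetry E is radial; choose a Gaussian sphere of radius r = 20 cm (r < R).
Only the charge within r is enclosed: Q_enc = Q·(r/R)³ = (-22.9 μC)·(20 cm/41.1 cm)³ = -2.639×10^-6 C.
Gauss's law: E·4πr² = Q_enc/ε₀.
E = |Q_enc|/(4πε₀r²) = (2.639e-6)/(4π·8.85×10^-12·(0.2)²) = 5.93×10^5 N/C.

5.93×10^5 N/C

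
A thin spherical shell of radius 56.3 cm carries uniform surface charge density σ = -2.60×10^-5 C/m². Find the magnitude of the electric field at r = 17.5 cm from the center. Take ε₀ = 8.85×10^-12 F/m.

Symmetry ⇒ E = E(r) r̂. Gaussian sphere of radius r = 17.5 cm (inside the shell, r < 56.3 cm).
All the charge is outside the Gaussian surface: Q_enc = 0, hence E = 0 everywhere inside the shell.

E = 0 (no enclosed charge)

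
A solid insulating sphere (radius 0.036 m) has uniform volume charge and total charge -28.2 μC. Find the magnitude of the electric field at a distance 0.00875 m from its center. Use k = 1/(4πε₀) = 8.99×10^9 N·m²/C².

E = 4.75×10^7 N/C

By spherical symmetry E is radial; choose a Gaussian sphere of radius r = 0.00875 m (r < R).
Only the charge within r is enclosed: Q_enc = Q·(r/R)³ = (-28.2 μC)·(0.00875 m/0.036 m)³ = -4.049e-7 C.
Applying ∮E·dA = Q_enc/ε₀ with Φ = E(4πr²):
E = k|Q_enc|/r² = (8.99×10^9)(4.049×10^-7)/(0.00875)² = 4.75e7 N/C.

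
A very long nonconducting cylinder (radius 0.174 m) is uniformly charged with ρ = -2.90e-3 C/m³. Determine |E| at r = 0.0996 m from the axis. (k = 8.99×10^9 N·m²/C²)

By cylindrical symmetry E is radial; use a coaxial Gaussian cylinder of radius 0.0996 m and length L (r < R).
Enclosed charge per unit length: λ_enc = ρ·πr² = (-2.90×10^-3)π(0.0996)² = -9.038e-5 C/m.
Since E is radial and uniform over the curved surface, Φ = E·2πrL = Q_enc/ε₀ = λ_enc L/ε₀.
E = 2k|λ_enc|/r = 2(8.99×10^9)(9.038×10^-5)/(0.0996) = 1.63×10^7 N/C.

1.63e7 N/C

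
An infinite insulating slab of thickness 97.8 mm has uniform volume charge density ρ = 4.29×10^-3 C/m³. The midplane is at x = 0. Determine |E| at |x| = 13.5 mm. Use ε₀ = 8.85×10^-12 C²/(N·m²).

By symmetry E is perpendicular to the slab. A Gaussian pillbox from −13.5 mm to +13.5 mm (face area A) lies entirely within the slab.
Q_enc = ρ·(2x)·A and flux = 2EA, so 2EA = 2ρxA/ε₀ ⇒ E = |ρ|x/ε₀.
E = (4.29e-3)(0.0135)/(8.85×10^-12) = 6.54×10^6 N/C.

E ≈ 6.54e6 V/m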